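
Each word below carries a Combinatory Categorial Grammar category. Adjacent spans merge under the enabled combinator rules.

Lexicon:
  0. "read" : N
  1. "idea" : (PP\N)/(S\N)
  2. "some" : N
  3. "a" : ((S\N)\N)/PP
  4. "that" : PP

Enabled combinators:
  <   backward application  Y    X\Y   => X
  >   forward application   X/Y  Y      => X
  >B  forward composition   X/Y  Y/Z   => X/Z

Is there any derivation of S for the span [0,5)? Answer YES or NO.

NO

N (PP\N)/(S\N) N ((S\N)\N)/PP PP
CKY chart[0,5] = {PP}; S ∉ chart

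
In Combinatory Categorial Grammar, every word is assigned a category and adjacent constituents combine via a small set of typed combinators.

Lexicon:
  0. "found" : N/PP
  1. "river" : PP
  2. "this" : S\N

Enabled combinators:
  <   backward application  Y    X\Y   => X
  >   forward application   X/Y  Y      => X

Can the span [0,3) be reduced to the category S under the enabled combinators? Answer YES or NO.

YES

[0,3] S   <
  [0,2] N   >
    [0,1] "found" : N/PP
    [1,2] "river" : PP
  [2,3] "this" : S\N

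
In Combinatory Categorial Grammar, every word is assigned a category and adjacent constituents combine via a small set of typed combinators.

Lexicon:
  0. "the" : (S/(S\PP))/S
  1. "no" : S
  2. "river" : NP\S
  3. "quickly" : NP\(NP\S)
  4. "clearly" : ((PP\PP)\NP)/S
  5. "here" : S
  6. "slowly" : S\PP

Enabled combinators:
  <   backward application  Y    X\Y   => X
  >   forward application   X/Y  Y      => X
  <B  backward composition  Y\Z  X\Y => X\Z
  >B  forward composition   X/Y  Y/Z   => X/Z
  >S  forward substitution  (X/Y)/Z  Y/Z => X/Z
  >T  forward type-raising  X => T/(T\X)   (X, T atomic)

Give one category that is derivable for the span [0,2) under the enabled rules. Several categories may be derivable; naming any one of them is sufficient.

S/(S\PP)

[0,7] S   >
  [0,2] S/(S\PP)   >
    [0,1] "the" : (S/(S\PP))/S
    [1,2] "no" : S
  [2,7] S\PP   <B
    [2,6] PP\PP   <
      [2,4] NP   <
        [2,3] "river" : NP\S
        [3,4] "quickly" : NP\(NP\S)
      [4,6] (PP\PP)\NP   >
        [4,5] "clearly" : ((PP\PP)\NP)/S
        [5,6] "here" : S
    [6,7] "slowly" : S\PP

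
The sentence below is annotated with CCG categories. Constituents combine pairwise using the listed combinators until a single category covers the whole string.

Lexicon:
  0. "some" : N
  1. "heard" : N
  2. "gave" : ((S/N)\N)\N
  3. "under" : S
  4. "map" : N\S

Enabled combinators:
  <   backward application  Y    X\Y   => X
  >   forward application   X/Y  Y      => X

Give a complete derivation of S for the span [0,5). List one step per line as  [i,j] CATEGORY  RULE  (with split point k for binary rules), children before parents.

[0,5] S   >
  [0,3] S/N   <
    [0,1] "some" : N
    [1,3] (S/N)\N   <
      [1,2] "heard" : N
      [2,3] "gave" : ((S/N)\N)\N
  [3,5] N   <
    [3,4] "under" : S
    [4,5] "map" : N\S

[0,1] N  lex  "some"
[1,2] N  lex  "heard"
[2,3] ((S/N)\N)\N  lex  "gave"
[1,3] (S/N)\N  <  k=2
[0,3] S/N  <  k=1
[3,4] S  lex  "under"
[4,5] N\S  lex  "map"
[3,5] N  <  k=4
[0,5] S  >  k=3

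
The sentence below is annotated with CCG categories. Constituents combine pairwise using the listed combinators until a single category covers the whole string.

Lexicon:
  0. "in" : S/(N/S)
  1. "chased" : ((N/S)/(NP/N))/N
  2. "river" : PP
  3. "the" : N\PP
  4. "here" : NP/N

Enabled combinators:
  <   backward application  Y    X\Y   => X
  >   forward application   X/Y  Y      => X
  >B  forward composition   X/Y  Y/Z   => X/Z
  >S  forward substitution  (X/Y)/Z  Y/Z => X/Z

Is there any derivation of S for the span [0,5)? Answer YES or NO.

[0,5] S   >
  [0,1] "in" : S/(N/S)
  [1,5] N/S   >
    [1,4] (N/S)/(NP/N)   >
      [1,2] "chased" : ((N/S)/(NP/N))/N
      [2,4] N   <
        [2,3] "river" : PP
        [3,4] "the" : N\PP
    [4,5] "here" : NP/N

YES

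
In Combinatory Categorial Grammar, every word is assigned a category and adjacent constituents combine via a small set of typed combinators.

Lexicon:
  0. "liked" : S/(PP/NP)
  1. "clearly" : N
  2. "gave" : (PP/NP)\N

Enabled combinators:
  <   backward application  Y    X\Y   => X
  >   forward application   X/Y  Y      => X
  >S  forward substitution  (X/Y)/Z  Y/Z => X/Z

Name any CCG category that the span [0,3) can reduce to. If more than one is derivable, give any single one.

S

[0,3] S   >
  [0,1] "liked" : S/(PP/NP)
  [1,3] PP/NP   <
    [1,2] "clearly" : N
    [2,3] "gave" : (PP/NP)\N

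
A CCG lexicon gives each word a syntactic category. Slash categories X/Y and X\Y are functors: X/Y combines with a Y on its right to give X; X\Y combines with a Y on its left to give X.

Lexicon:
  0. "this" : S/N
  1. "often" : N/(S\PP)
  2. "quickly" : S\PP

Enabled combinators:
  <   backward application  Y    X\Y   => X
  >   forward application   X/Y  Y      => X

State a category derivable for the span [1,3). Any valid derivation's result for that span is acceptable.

[0,3] S   >
  [0,1] "this" : S/N
  [1,3] N   >
    [1,2] "often" : N/(S\PP)
    [2,3] "quickly" : S\PP

N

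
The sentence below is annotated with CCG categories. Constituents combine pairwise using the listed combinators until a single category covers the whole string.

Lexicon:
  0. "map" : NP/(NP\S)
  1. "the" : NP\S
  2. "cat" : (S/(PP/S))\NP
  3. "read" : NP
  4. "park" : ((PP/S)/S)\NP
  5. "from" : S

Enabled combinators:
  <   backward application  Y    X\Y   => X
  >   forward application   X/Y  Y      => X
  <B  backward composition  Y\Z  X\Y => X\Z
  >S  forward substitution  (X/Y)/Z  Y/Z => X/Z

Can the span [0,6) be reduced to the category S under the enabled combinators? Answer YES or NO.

[0,6] S   >
  [0,3] S/(PP/S)   <
    [0,2] NP   >
      [0,1] "map" : NP/(NP\S)
      [1,2] "the" : NP\S
    [2,3] "cat" : (S/(PP/S))\NP
  [3,6] PP/S   >
    [3,5] (PP/S)/S   <
      [3,4] "read" : NP
      [4,5] "park" : ((PP/S)/S)\NP
    [5,6] "from" : S

YES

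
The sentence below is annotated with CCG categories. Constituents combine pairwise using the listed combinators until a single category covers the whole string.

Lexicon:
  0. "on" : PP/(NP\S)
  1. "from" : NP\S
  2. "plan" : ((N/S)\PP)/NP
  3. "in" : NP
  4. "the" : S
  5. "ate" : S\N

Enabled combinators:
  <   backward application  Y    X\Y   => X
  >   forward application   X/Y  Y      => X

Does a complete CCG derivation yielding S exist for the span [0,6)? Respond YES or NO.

YES

[0,6] S   <
  [0,5] N   >
    [0,4] N/S   <
      [0,2] PP   >
        [0,1] "on" : PP/(NP\S)
        [1,2] "from" : NP\S
      [2,4] (N/S)\PP   >
        [2,3] "plan" : ((N/S)\PP)/NP
        [3,4] "in" : NP
    [4,5] "the" : S
  [5,6] "ate" : S\N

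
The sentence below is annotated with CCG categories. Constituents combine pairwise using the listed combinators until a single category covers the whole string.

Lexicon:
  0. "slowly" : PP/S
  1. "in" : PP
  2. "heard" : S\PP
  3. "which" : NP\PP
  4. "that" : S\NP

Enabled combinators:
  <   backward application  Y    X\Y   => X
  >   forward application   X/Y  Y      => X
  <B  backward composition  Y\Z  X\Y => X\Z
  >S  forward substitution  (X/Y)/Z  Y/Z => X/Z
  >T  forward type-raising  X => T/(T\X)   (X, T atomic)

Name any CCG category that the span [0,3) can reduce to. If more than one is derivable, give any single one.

PP

[0,5] S   <
  [0,4] NP   <
    [0,3] PP   >
      [0,1] "slowly" : PP/S
      [1,3] S   <
        [1,2] "in" : PP
        [2,3] "heard" : S\PP
    [3,4] "which" : NP\PP
  [4,5] "that" : S\NP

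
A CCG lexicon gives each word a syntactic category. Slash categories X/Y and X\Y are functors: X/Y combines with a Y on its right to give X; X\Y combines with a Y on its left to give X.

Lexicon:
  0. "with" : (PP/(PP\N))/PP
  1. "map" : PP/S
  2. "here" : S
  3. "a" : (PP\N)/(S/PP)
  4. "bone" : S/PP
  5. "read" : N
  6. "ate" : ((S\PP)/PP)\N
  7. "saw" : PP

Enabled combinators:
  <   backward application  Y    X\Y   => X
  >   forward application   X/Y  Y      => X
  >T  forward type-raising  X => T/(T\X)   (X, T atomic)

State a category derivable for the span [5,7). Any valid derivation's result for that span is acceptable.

[0,8] S   <
  [0,5] PP   >
    [0,3] PP/(PP\N)   >
      [0,1] "with" : (PP/(PP\N))/PP
      [1,3] PP   >
        [1,2] "map" : PP/S
        [2,3] "here" : S
    [3,5] PP\N   >
      [3,4] "a" : (PP\N)/(S/PP)
      [4,5] "bone" : S/PP
  [5,8] S\PP   >
    [5,7] (S\PP)/PP   <
      [5,6] "read" : N
      [6,7] "ate" : ((S\PP)/PP)\N
    [7,8] "saw" : PP

(S\PP)/PP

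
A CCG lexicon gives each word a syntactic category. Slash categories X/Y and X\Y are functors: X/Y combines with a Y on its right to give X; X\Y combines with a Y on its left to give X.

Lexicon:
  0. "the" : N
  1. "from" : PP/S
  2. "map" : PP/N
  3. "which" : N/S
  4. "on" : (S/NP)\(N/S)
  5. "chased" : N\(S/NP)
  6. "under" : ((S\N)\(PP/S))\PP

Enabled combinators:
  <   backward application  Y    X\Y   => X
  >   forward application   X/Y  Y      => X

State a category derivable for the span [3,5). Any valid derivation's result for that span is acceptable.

S/NP

[0,7] S   <
  [0,1] "the" : N
  [1,7] S\N   <
    [1,2] "from" : PP/S
    [2,7] (S\N)\(PP/S)   <
      [2,6] PP   >
        [2,3] "map" : PP/N
        [3,6] N   <
          [3,5] S/NP   <
            [3,4] "which" : N/S
            [4,5] "on" : (S/NP)\(N/S)
          [5,6] "chased" : N\(S/NP)
      [6,7] "under" : ((S\N)\(PP/S))\PP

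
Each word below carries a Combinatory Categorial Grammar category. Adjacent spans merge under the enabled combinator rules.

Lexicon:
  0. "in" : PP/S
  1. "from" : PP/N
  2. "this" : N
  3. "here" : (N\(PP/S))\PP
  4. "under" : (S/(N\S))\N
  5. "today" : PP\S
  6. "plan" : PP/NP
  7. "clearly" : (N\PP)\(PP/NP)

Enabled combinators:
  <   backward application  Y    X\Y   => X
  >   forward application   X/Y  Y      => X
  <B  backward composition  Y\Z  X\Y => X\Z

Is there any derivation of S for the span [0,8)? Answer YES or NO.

[0,8] S   >
  [0,5] S/(N\S)   <
    [0,4] N   <
      [0,1] "in" : PP/S
      [1,4] N\(PP/S)   <
        [1,3] PP   >
          [1,2] "from" : PP/N
          [2,3] "this" : N
        [3,4] "here" : (N\(PP/S))\PP
    [4,5] "under" : (S/(N\S))\N
  [5,8] N\S   <B
    [5,6] "today" : PP\S
    [6,8] N\PP   <
      [6,7] "plan" : PP/NP
      [7,8] "clearly" : (N\PP)\(PP/NP)

YES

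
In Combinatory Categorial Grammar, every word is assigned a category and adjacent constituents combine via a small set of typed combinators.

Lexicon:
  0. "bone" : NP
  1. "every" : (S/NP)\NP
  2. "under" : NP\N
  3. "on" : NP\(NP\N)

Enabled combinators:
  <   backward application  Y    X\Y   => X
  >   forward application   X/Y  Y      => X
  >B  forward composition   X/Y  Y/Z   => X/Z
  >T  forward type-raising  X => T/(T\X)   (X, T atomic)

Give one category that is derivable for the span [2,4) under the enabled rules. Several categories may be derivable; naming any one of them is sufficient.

NP

[0,4] S   >
  [0,2] S/NP   <
    [0,1] "bone" : NP
    [1,2] "every" : (S/NP)\NP
  [2,4] NP   <
    [2,3] "under" : NP\N
    [3,4] "on" : NP\(NP\N)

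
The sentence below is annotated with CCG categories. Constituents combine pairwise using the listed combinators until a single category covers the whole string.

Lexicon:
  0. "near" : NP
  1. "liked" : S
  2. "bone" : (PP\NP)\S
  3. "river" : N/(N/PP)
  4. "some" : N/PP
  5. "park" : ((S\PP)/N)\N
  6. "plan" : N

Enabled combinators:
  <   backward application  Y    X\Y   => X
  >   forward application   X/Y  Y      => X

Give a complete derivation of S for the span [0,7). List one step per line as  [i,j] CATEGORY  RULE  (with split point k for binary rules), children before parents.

[0,7] S   <
  [0,3] PP   <
    [0,1] "near" : NP
    [1,3] PP\NP   <
      [1,2] "liked" : S
      [2,3] "bone" : (PP\NP)\S
  [3,7] S\PP   >
    [3,6] (S\PP)/N   <
      [3,5] N   >
        [3,4] "river" : N/(N/PP)
        [4,5] "some" : N/PP
      [5,6] "park" : ((S\PP)/N)\N
    [6,7] "plan" : N

[0,1] NP  lex  "near"
[1,2] S  lex  "liked"
[2,3] (PP\NP)\S  lex  "bone"
[1,3] PP\NP  <  k=2
[0,3] PP  <  k=1
[3,4] N/(N/PP)  lex  "river"
[4,5] N/PP  lex  "some"
[3,5] N  >  k=4
[5,6] ((S\PP)/N)\N  lex  "park"
[3,6] (S\PP)/N  <  k=5
[6,7] N  lex  "plan"
[3,7] S\PP  >  k=6
[0,7] S  <  k=3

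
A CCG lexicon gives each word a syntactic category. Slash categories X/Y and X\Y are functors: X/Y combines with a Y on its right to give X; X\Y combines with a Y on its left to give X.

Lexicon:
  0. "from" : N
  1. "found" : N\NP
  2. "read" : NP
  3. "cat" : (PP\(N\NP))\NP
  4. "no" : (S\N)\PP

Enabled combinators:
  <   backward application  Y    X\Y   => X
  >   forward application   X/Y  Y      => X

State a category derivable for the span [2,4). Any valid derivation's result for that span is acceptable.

PP\(N\NP)

[0,5] S   <
  [0,1] "from" : N
  [1,5] S\N   <
    [1,4] PP   <
      [1,2] "found" : N\NP
      [2,4] PP\(N\NP)   <
        [2,3] "read" : NP
        [3,4] "cat" : (PP\(N\NP))\NP
    [4,5] "no" : (S\N)\PP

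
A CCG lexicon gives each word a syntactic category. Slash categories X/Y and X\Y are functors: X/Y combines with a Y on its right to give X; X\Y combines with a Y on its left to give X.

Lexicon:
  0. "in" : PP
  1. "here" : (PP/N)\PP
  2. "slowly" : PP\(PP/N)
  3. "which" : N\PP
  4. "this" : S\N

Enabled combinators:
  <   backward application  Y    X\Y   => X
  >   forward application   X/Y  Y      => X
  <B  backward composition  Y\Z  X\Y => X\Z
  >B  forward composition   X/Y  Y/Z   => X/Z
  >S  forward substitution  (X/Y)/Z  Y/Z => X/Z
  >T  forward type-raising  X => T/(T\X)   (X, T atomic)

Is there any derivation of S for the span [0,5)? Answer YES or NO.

YES

[0,5] S   >
  [0,1] S/(S\PP)   >T
    [0,1] "in" : PP
  [1,5] S\PP   <B
    [1,4] N\PP   <B
      [1,3] PP\PP   <B
        [1,2] "here" : (PP/N)\PP
        [2,3] "slowly" : PP\(PP/N)
      [3,4] "which" : N\PP
    [4,5] "this" : S\N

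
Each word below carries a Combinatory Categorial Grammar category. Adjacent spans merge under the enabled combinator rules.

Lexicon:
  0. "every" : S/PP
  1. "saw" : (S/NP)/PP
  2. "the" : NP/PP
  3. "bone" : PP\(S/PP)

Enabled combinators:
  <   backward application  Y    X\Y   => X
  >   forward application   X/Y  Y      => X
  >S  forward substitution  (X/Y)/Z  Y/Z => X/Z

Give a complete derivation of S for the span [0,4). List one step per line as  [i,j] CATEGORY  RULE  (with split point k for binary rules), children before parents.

[0,1] S/PP  lex  "every"
[1,2] (S/NP)/PP  lex  "saw"
[2,3] NP/PP  lex  "the"
[1,3] S/PP  >S  k=2
[3,4] PP\(S/PP)  lex  "bone"
[1,4] PP  <  k=3
[0,4] S  >  k=1

[0,4] S   >
  [0,1] "every" : S/PP
  [1,4] PP   <
    [1,3] S/PP   >S
      [1,2] "saw" : (S/NP)/PP
      [2,3] "the" : NP/PP
    [3,4] "bone" : PP\(S/PP)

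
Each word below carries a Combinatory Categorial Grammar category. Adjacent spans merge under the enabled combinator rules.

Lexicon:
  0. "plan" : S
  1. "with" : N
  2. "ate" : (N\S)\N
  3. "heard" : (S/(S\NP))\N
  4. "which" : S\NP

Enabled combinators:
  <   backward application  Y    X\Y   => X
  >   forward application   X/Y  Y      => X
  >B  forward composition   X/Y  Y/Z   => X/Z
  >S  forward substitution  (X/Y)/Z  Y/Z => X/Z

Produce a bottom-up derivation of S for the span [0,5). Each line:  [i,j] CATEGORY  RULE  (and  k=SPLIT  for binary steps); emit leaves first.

[0,1] S  lex  "plan"
[1,2] N  lex  "with"
[2,3] (N\S)\N  lex  "ate"
[1,3] N\S  <  k=2
[0,3] N  <  k=1
[3,4] (S/(S\NP))\N  lex  "heard"
[0,4] S/(S\NP)  <  k=3
[4,5] S\NP  lex  "which"
[0,5] S  >  k=4

[0,5] S   >
  [0,4] S/(S\NP)   <
    [0,3] N   <
      [0,1] "plan" : S
      [1,3] N\S   <
        [1,2] "with" : N
        [2,3] "ate" : (N\S)\N
    [3,4] "heard" : (S/(S\NP))\N
  [4,5] "which" : S\NP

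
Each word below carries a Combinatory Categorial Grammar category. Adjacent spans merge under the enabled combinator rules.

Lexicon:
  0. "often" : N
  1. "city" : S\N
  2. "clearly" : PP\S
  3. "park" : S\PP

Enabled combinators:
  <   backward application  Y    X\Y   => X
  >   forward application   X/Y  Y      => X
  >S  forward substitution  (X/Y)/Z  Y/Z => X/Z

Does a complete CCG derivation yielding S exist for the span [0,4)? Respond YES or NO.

YES

[0,4] S   <
  [0,3] PP   <
    [0,2] S   <
      [0,1] "often" : N
      [1,2] "city" : S\N
    [2,3] "clearly" : PP\S
  [3,4] "park" : S\PP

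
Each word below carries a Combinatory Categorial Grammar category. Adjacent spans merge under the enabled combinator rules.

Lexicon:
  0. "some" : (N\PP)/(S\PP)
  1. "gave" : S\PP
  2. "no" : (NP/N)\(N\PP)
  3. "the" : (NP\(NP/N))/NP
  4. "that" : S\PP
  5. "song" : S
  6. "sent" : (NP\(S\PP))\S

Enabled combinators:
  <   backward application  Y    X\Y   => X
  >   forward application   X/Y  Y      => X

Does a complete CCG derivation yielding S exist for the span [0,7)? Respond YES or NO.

(N\PP)/(S\PP) S\PP (NP/N)\(N\PP) (NP\(NP/N))/NP S\PP S (NP\(S\PP))\S
CKY chart[0,7] = {NP}; S ∉ chart

NO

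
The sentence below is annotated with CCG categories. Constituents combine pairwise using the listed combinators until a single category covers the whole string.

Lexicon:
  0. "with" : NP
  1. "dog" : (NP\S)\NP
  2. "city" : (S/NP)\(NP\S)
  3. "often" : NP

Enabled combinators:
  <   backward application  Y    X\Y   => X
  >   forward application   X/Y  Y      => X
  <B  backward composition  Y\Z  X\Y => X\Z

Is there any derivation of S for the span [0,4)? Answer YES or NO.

YES

[0,4] S   >
  [0,3] S/NP   <
    [0,2] NP\S   <
      [0,1] "with" : NP
      [1,2] "dog" : (NP\S)\NP
    [2,3] "city" : (S/NP)\(NP\S)
  [3,4] "often" : NP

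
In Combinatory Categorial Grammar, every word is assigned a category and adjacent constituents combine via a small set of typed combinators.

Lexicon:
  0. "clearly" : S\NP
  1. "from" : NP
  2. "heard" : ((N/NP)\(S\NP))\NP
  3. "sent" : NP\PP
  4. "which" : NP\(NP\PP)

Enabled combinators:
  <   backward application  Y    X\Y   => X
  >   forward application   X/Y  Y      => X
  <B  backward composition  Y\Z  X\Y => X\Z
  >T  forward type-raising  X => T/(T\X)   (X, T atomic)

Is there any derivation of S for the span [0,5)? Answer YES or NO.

NO

S\NP NP ((N/NP)\(S\NP))\NP NP\PP NP\(NP\PP)
CKY chart[0,5] = {N, N/(N\N), NP/(NP\N), PP/(PP\N), S/(S\N)}; S ∉ chart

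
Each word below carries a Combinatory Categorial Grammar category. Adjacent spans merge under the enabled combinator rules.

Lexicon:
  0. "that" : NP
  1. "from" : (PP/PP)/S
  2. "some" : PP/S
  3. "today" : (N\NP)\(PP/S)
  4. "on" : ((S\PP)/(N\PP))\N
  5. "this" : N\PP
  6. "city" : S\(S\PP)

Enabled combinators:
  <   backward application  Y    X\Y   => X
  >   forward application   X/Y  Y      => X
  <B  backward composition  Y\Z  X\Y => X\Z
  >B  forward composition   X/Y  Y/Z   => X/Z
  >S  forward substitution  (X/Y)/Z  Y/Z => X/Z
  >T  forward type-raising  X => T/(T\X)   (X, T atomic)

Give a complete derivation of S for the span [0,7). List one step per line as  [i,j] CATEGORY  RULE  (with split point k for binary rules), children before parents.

[0,1] NP  lex  "that"
[0,1] N/(N\NP)  >T
[1,2] (PP/PP)/S  lex  "from"
[2,3] PP/S  lex  "some"
[1,3] PP/S  >S  k=2
[3,4] (N\NP)\(PP/S)  lex  "today"
[1,4] N\NP  <  k=3
[0,4] N  >  k=1
[4,5] ((S\PP)/(N\PP))\N  lex  "on"
[0,5] (S\PP)/(N\PP)  <  k=4
[5,6] N\PP  lex  "this"
[0,6] S\PP  >  k=5
[6,7] S\(S\PP)  lex  "city"
[0,7] S  <  k=6

[0,7] S   <
  [0,6] S\PP   >
    [0,5] (S\PP)/(N\PP)   <
      [0,4] N   >
        [0,1] N/(N\NP)   >T
          [0,1] "that" : NP
        [1,4] N\NP   <
          [1,3] PP/S   >S
            [1,2] "from" : (PP/PP)/S
            [2,3] "some" : PP/S
          [3,4] "today" : (N\NP)\(PP/S)
      [4,5] "on" : ((S\PP)/(N\PP))\N
    [5,6] "this" : N\PP
  [6,7] "city" : S\(S\PP)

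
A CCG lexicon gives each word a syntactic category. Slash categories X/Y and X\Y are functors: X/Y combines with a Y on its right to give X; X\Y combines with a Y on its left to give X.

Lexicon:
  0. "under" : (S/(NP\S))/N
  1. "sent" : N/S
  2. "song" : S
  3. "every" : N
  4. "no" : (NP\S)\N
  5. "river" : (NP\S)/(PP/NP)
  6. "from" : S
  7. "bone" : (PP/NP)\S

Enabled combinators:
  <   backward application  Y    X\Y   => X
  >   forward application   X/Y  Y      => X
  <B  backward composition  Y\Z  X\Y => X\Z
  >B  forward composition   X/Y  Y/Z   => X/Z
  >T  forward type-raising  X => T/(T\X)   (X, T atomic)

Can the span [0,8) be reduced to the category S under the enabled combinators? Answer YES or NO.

NO

(S/(NP\S))/N N/S S N (NP\S)\N (NP\S)/(PP/NP) S (PP/NP)\S
CKY chart[0,8] = {N/(N\NP), NP, NP/(NP\NP), PP/(PP\NP), S/(S\NP)}; S ∉ chart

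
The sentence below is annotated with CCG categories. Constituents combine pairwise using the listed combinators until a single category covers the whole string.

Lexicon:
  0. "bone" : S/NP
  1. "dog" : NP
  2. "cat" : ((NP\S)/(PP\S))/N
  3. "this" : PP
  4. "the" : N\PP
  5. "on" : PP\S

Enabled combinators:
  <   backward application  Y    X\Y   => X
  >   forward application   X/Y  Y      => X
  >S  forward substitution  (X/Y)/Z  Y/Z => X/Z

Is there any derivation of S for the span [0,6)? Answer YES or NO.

NO

S/NP NP ((NP\S)/(PP\S))/N PP N\PP PP\S
CKY chart[0,6] = {NP}; S ∉ chart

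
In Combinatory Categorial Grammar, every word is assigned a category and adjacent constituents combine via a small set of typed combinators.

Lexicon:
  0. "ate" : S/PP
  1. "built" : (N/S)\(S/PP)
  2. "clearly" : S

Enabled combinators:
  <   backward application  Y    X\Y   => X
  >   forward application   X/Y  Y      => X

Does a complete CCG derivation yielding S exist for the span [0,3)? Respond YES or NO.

NO

S/PP (N/S)\(S/PP) S
CKY chart[0,3] = {N}; S ∉ chart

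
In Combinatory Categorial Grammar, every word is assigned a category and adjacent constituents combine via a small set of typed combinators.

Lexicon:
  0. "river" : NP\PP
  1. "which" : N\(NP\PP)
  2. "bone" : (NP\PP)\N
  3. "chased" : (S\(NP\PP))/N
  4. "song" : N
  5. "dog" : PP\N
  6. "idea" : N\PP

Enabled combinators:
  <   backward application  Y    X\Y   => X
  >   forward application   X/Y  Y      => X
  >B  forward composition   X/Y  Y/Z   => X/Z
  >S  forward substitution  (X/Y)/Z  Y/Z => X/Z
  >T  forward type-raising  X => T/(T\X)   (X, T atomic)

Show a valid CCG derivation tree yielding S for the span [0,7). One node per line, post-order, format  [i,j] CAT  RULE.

[0,7] S   <
  [0,3] NP\PP   <
    [0,2] N   <
      [0,1] "river" : NP\PP
      [1,2] "which" : N\(NP\PP)
    [2,3] "bone" : (NP\PP)\N
  [3,7] S\(NP\PP)   >
    [3,4] "chased" : (S\(NP\PP))/N
    [4,7] N   <
      [4,6] PP   <
        [4,5] "song" : N
        [5,6] "dog" : PP\N
      [6,7] "idea" : N\PP

[0,1] NP\PP  lex  "river"
[1,2] N\(NP\PP)  lex  "which"
[0,2] N  <  k=1
[2,3] (NP\PP)\N  lex  "bone"
[0,3] NP\PP  <  k=2
[3,4] (S\(NP\PP))/N  lex  "chased"
[4,5] N  lex  "song"
[5,6] PP\N  lex  "dog"
[4,6] PP  <  k=5
[6,7] N\PP  lex  "idea"
[4,7] N  <  k=6
[3,7] S\(NP\PP)  >  k=4
[0,7] S  <  k=3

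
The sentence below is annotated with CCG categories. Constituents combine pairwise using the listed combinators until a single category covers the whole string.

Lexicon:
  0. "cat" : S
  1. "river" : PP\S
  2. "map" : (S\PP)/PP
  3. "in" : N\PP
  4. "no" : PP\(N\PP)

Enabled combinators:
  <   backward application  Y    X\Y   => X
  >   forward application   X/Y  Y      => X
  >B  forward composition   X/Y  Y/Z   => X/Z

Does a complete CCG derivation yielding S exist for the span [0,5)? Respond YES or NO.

YES

[0,5] S   <
  [0,2] PP   <
    [0,1] "cat" : S
    [1,2] "river" : PP\S
  [2,5] S\PP   >
    [2,3] "map" : (S\PP)/PP
    [3,5] PP   <
      [3,4] "in" : N\PP
      [4,5] "no" : PP\(N\PP)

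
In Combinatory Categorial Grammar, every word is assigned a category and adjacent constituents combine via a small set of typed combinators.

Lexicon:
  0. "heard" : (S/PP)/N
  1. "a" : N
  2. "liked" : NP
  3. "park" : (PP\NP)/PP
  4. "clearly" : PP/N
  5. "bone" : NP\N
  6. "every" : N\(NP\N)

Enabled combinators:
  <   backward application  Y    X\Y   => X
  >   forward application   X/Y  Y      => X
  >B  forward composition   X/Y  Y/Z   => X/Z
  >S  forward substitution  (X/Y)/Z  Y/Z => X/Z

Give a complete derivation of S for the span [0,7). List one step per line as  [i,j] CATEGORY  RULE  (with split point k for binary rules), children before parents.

[0,1] (S/PP)/N  lex  "heard"
[1,2] N  lex  "a"
[0,2] S/PP  >  k=1
[2,3] NP  lex  "liked"
[3,4] (PP\NP)/PP  lex  "park"
[4,5] PP/N  lex  "clearly"
[5,6] NP\N  lex  "bone"
[6,7] N\(NP\N)  lex  "every"
[5,7] N  <  k=6
[4,7] PP  >  k=5
[3,7] PP\NP  >  k=4
[2,7] PP  <  k=3
[0,7] S  >  k=2

[0,7] S   >
  [0,2] S/PP   >
    [0,1] "heard" : (S/PP)/N
    [1,2] "a" : N
  [2,7] PP   <
    [2,3] "liked" : NP
    [3,7] PP\NP   >
      [3,4] "park" : (PP\NP)/PP
      [4,7] PP   >
        [4,5] "clearly" : PP/N
        [5,7] N   <
          [5,6] "bone" : NP\N
          [6,7] "every" : N\(NP\N)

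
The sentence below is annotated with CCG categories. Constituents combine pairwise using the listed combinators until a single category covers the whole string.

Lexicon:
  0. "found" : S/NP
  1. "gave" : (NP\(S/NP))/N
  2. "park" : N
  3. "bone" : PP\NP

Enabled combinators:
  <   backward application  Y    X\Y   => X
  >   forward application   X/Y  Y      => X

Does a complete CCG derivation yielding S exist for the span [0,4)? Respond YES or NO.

S/NP (NP\(S/NP))/N N PP\NP
CKY chart[0,4] = {PP}; S ∉ chart

NO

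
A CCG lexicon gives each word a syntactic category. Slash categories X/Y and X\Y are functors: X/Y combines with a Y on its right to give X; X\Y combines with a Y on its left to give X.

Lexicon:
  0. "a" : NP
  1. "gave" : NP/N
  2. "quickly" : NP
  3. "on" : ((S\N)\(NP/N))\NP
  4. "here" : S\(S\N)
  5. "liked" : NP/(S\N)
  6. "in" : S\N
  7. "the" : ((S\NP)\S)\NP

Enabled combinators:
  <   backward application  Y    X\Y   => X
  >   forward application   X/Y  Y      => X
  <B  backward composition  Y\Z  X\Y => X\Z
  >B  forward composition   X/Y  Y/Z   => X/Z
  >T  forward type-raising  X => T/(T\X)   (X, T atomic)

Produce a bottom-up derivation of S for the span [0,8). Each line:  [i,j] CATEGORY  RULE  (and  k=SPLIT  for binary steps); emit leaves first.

[0,1] NP  lex  "a"
[1,2] NP/N  lex  "gave"
[2,3] NP  lex  "quickly"
[3,4] ((S\N)\(NP/N))\NP  lex  "on"
[2,4] (S\N)\(NP/N)  <  k=3
[1,4] S\N  <  k=2
[4,5] S\(S\N)  lex  "here"
[1,5] S  <  k=4
[5,6] NP/(S\N)  lex  "liked"
[6,7] S\N  lex  "in"
[5,7] NP  >  k=6
[7,8] ((S\NP)\S)\NP  lex  "the"
[5,8] (S\NP)\S  <  k=7
[1,8] S\NP  <  k=5
[0,8] S  <  k=1

[0,8] S   <
  [0,1] "a" : NP
  [1,8] S\NP   <
    [1,5] S   <
      [1,4] S\N   <
        [1,2] "gave" : NP/N
        [2,4] (S\N)\(NP/N)   <
          [2,3] "quickly" : NP
          [3,4] "on" : ((S\N)\(NP/N))\NP
      [4,5] "here" : S\(S\N)
    [5,8] (S\NP)\S   <
      [5,7] NP   >
        [5,6] "liked" : NP/(S\N)
        [6,7] "in" : S\N
      [7,8] "the" : ((S\NP)\S)\NP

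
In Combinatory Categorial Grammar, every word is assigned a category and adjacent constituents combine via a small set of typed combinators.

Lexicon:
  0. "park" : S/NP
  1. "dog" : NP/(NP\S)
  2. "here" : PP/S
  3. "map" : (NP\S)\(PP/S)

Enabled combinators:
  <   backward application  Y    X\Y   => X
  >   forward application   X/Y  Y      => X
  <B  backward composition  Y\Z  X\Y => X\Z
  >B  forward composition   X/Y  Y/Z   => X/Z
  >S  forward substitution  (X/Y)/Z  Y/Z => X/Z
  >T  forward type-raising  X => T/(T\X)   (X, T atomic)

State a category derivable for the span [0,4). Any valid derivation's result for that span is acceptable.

[0,4] S   >
  [0,1] "park" : S/NP
  [1,4] NP   >
    [1,2] "dog" : NP/(NP\S)
    [2,4] NP\S   <
      [2,3] "here" : PP/S
      [3,4] "map" : (NP\S)\(PP/S)

S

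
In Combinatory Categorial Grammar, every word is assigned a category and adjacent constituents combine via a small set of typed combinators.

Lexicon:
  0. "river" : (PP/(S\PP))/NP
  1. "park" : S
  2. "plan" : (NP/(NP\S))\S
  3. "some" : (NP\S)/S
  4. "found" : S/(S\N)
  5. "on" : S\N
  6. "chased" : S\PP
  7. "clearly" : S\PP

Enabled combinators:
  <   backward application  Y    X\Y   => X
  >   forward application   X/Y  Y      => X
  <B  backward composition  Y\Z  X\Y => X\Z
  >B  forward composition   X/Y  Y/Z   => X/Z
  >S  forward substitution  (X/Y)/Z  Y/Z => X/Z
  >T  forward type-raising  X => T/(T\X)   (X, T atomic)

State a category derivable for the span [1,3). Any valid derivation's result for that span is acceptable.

NP/(NP\S)

[0,8] S   <
  [0,7] PP   >
    [0,6] PP/(S\PP)   >
      [0,1] "river" : (PP/(S\PP))/NP
      [1,6] NP   >
        [1,3] NP/(NP\S)   <
          [1,2] "park" : S
          [2,3] "plan" : (NP/(NP\S))\S
        [3,6] NP\S   >
          [3,4] "some" : (NP\S)/S
          [4,6] S   >
            [4,5] "found" : S/(S\N)
            [5,6] "on" : S\N
    [6,7] "chased" : S\PP
  [7,8] "clearly" : S\PP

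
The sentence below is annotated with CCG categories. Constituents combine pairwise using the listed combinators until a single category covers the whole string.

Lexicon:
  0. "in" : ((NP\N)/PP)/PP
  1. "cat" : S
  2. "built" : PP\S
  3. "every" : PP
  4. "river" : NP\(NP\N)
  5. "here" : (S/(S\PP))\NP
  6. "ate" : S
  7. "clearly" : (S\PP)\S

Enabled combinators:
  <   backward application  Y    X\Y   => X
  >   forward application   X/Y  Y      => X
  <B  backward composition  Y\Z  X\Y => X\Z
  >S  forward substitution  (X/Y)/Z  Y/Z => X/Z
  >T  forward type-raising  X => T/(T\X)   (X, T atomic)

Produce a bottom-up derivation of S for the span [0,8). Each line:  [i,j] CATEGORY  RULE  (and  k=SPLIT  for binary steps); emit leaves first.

[0,8] S   >
  [0,6] S/(S\PP)   <
    [0,5] NP   <
      [0,4] NP\N   >
        [0,3] (NP\N)/PP   >
          [0,1] "in" : ((NP\N)/PP)/PP
          [1,3] PP   >
            [1,2] PP/(PP\S)   >T
              [1,2] "cat" : S
            [2,3] "built" : PP\S
        [3,4] "every" : PP
      [4,5] "river" : NP\(NP\N)
    [5,6] "here" : (S/(S\PP))\NP
  [6,8] S\PP   <
    [6,7] "ate" : S
    [7,8] "clearly" : (S\PP)\S

[0,1] ((NP\N)/PP)/PP  lex  "in"
[1,2] S  lex  "cat"
[1,2] PP/(PP\S)  >T
[2,3] PP\S  lex  "built"
[1,3] PP  >  k=2
[0,3] (NP\N)/PP  >  k=1
[3,4] PP  lex  "every"
[0,4] NP\N  >  k=3
[4,5] NP\(NP\N)  lex  "river"
[0,5] NP  <  k=4
[5,6] (S/(S\PP))\NP  lex  "here"
[0,6] S/(S\PP)  <  k=5
[6,7] S  lex  "ate"
[7,8] (S\PP)\S  lex  "clearly"
[6,8] S\PP  <  k=7
[0,8] S  >  k=6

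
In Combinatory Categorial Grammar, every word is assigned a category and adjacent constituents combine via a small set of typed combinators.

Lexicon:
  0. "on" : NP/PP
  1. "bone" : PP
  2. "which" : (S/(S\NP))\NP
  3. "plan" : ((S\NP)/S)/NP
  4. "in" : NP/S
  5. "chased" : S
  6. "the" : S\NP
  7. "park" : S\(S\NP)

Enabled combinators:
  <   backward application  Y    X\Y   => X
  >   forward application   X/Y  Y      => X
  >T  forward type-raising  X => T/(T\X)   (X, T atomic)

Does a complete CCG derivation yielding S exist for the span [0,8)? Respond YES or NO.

[0,8] S   >
  [0,3] S/(S\NP)   <
    [0,2] NP   >
      [0,1] "on" : NP/PP
      [1,2] "bone" : PP
    [2,3] "which" : (S/(S\NP))\NP
  [3,8] S\NP   >
    [3,6] (S\NP)/S   >
      [3,4] "plan" : ((S\NP)/S)/NP
      [4,6] NP   >
        [4,5] "in" : NP/S
        [5,6] "chased" : S
    [6,8] S   <
      [6,7] "the" : S\NP
      [7,8] "park" : S\(S\NP)

YES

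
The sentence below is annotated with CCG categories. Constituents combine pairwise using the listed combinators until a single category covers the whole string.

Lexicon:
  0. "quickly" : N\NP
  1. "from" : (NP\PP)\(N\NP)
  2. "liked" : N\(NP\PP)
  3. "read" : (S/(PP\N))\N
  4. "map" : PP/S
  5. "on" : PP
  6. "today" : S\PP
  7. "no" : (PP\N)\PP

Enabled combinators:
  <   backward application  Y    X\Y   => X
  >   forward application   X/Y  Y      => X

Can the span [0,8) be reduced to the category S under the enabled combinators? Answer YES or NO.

YES

[0,8] S   >
  [0,4] S/(PP\N)   <
    [0,3] N   <
      [0,2] NP\PP   <
        [0,1] "quickly" : N\NP
        [1,2] "from" : (NP\PP)\(N\NP)
      [2,3] "liked" : N\(NP\PP)
    [3,4] "read" : (S/(PP\N))\N
  [4,8] PP\N   <
    [4,7] PP   >
      [4,5] "map" : PP/S
      [5,7] S   <
        [5,6] "on" : PP
        [6,7] "today" : S\PP
    [7,8] "no" : (PP\N)\PP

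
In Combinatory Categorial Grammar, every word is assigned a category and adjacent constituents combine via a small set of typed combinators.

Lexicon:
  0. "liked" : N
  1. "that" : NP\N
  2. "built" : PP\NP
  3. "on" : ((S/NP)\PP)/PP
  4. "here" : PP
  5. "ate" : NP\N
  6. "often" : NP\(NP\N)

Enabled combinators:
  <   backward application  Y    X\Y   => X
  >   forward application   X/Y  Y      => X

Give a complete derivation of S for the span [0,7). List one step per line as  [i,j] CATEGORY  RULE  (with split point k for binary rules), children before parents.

[0,7] S   >
  [0,5] S/NP   <
    [0,3] PP   <
      [0,2] NP   <
        [0,1] "liked" : N
        [1,2] "that" : NP\N
      [2,3] "built" : PP\NP
    [3,5] (S/NP)\PP   >
      [3,4] "on" : ((S/NP)\PP)/PP
      [4,5] "here" : PP
  [5,7] NP   <
    [5,6] "ate" : NP\N
    [6,7] "often" : NP\(NP\N)

[0,1] N  lex  "liked"
[1,2] NP\N  lex  "that"
[0,2] NP  <  k=1
[2,3] PP\NP  lex  "built"
[0,3] PP  <  k=2
[3,4] ((S/NP)\PP)/PP  lex  "on"
[4,5] PP  lex  "here"
[3,5] (S/NP)\PP  >  k=4
[0,5] S/NP  <  k=3
[5,6] NP\N  lex  "ate"
[6,7] NP\(NP\N)  lex  "often"
[5,7] NP  <  k=6
[0,7] S  >  k=5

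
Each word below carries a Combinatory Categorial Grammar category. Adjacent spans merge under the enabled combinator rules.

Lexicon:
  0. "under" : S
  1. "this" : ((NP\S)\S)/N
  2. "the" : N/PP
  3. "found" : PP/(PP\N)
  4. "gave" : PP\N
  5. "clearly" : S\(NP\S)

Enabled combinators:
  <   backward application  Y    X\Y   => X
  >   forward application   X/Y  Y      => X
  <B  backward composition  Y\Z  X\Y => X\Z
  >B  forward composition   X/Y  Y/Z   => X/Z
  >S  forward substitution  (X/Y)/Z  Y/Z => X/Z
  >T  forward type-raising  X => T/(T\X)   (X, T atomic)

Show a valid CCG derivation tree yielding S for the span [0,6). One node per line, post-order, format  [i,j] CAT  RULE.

[0,1] S  lex  "under"
[1,2] ((NP\S)\S)/N  lex  "this"
[2,3] N/PP  lex  "the"
[3,4] PP/(PP\N)  lex  "found"
[4,5] PP\N  lex  "gave"
[3,5] PP  >  k=4
[2,5] N  >  k=3
[1,5] (NP\S)\S  >  k=2
[0,5] NP\S  <  k=1
[5,6] S\(NP\S)  lex  "clearly"
[0,6] S  <  k=5

[0,6] S   <
  [0,5] NP\S   <
    [0,1] "under" : S
    [1,5] (NP\S)\S   >
      [1,2] "this" : ((NP\S)\S)/N
      [2,5] N   >
        [2,3] "the" : N/PP
        [3,5] PP   >
          [3,4] "found" : PP/(PP\N)
          [4,5] "gave" : PP\N
  [5,6] "clearly" : S\(NP\S)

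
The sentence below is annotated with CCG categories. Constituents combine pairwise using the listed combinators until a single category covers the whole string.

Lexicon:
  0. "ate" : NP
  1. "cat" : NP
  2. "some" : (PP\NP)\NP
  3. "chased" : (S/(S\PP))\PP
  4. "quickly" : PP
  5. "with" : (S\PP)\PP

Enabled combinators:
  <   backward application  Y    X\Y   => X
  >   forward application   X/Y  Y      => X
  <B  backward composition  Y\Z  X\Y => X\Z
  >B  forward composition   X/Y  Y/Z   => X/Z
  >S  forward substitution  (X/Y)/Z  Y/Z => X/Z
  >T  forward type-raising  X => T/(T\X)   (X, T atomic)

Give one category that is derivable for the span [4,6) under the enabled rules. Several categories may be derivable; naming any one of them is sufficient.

[0,6] S   >
  [0,4] S/(S\PP)   <
    [0,3] PP   <
      [0,1] "ate" : NP
      [1,3] PP\NP   <
        [1,2] "cat" : NP
        [2,3] "some" : (PP\NP)\NP
    [3,4] "chased" : (S/(S\PP))\PP
  [4,6] S\PP   <
    [4,5] "quickly" : PP
    [5,6] "with" : (S\PP)\PP

S\PP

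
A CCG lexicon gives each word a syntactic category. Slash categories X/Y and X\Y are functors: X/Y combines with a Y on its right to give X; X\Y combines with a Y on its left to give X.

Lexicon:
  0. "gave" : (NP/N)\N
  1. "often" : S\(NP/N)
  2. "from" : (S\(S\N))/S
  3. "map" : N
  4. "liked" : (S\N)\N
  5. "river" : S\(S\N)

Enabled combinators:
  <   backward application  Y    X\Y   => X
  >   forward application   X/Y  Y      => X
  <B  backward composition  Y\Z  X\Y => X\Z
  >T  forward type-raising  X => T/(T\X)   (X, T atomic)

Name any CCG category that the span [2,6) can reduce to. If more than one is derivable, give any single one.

S\(S\N)

[0,6] S   <
  [0,2] S\N   <B
    [0,1] "gave" : (NP/N)\N
    [1,2] "often" : S\(NP/N)
  [2,6] S\(S\N)   >
    [2,3] "from" : (S\(S\N))/S
    [3,6] S   <
      [3,5] S\N   <
        [3,4] "map" : N
        [4,5] "liked" : (S\N)\N
      [5,6] "river" : S\(S\N)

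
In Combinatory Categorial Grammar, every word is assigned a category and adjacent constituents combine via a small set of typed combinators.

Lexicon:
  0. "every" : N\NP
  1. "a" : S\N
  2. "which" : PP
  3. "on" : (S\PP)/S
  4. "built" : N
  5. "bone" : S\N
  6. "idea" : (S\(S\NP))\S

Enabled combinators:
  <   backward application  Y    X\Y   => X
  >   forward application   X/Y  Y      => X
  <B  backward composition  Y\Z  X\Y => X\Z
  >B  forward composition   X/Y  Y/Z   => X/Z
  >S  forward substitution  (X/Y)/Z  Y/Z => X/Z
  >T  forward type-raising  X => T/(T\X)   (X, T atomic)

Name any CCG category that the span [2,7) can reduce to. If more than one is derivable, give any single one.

S\(S\NP)

[0,7] S   <
  [0,2] S\NP   <B
    [0,1] "every" : N\NP
    [1,2] "a" : S\N
  [2,7] S\(S\NP)   <
    [2,6] S   <
      [2,3] "which" : PP
      [3,6] S\PP   >
        [3,4] "on" : (S\PP)/S
        [4,6] S   <
          [4,5] "built" : N
          [5,6] "bone" : S\N
    [6,7] "idea" : (S\(S\NP))\S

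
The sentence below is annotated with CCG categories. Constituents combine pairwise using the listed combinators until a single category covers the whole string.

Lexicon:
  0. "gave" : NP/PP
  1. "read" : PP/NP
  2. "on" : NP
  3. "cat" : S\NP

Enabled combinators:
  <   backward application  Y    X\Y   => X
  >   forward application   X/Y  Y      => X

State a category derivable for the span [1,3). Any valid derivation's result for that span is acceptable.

[0,4] S   <
  [0,3] NP   >
    [0,1] "gave" : NP/PP
    [1,3] PP   >
      [1,2] "read" : PP/NP
      [2,3] "on" : NP
  [3,4] "cat" : S\NP

PP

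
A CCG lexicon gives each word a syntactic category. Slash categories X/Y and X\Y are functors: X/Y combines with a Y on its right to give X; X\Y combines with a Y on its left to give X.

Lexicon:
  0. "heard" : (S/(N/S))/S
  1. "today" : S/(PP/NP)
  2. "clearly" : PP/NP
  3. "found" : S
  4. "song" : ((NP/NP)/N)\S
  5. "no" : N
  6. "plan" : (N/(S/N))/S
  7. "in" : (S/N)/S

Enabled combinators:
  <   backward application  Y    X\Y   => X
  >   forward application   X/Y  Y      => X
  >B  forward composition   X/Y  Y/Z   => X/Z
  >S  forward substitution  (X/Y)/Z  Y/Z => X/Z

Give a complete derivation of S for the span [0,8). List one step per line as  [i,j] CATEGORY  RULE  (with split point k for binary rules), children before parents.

[0,1] (S/(N/S))/S  lex  "heard"
[1,2] S/(PP/NP)  lex  "today"
[2,3] PP/NP  lex  "clearly"
[3,4] S  lex  "found"
[4,5] ((NP/NP)/N)\S  lex  "song"
[3,5] (NP/NP)/N  <  k=4
[5,6] N  lex  "no"
[3,6] NP/NP  >  k=5
[2,6] PP/NP  >B  k=3
[1,6] S  >  k=2
[0,6] S/(N/S)  >  k=1
[6,7] (N/(S/N))/S  lex  "plan"
[7,8] (S/N)/S  lex  "in"
[6,8] N/S  >S  k=7
[0,8] S  >  k=6

[0,8] S   >
  [0,6] S/(N/S)   >
    [0,1] "heard" : (S/(N/S))/S
    [1,6] S   >
      [1,2] "today" : S/(PP/NP)
      [2,6] PP/NP   >B
        [2,3] "clearly" : PP/NP
        [3,6] NP/NP   >
          [3,5] (NP/NP)/N   <
            [3,4] "found" : S
            [4,5] "song" : ((NP/NP)/N)\S
          [5,6] "no" : N
  [6,8] N/S   >S
    [6,7] "plan" : (N/(S/N))/S
    [7,8] "in" : (S/N)/S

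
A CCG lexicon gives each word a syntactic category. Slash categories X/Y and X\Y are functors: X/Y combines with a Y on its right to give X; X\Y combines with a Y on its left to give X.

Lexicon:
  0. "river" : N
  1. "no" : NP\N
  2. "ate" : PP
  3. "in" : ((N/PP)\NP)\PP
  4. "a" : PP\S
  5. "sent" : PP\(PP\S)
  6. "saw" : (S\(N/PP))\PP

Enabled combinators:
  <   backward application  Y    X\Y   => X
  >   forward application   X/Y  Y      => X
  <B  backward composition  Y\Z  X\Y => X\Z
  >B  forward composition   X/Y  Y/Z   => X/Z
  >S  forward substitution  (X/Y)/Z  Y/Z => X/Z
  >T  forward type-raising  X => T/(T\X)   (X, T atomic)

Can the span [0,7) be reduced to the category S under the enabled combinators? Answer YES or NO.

YES

[0,7] S   <
  [0,4] N/PP   <
    [0,2] NP   >
      [0,1] NP/(NP\N)   >T
        [0,1] "river" : N
      [1,2] "no" : NP\N
    [2,4] (N/PP)\NP   <
      [2,3] "ate" : PP
      [3,4] "in" : ((N/PP)\NP)\PP
  [4,7] S\(N/PP)   <
    [4,6] PP   <
      [4,5] "a" : PP\S
      [5,6] "sent" : PP\(PP\S)
    [6,7] "saw" : (S\(N/PP))\PP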